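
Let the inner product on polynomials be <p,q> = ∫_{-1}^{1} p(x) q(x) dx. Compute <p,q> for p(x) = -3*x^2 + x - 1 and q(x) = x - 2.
<p,q> = 26/3

Expand the product: p(x)·q(x) = -3*x^3 + 7*x^2 - 3*x + 2.
∫_{-1}^{1} of each monomial x^k gives [2/(k+1) if k even, 0 if k odd]. Integrating term-by-term (or equivalently evaluating the antiderivative F(x) = -3*x^4/4 + 7*x^3/3 - 3*x^2/2 + 2*x at the endpoints):
  F(1) − F(−1) = 25/12 − (-79/12) = 26/3.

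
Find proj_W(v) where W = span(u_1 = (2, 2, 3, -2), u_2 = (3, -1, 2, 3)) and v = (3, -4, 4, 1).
proj_W(v) = (1592/467, -296/467, 1208/467, 1240/467)

Set up U = [u_1 | ... | u_2] ∈ R^(4×2). The projector onto W = col(U) is P = U (U^T U)^(-1) U^T.
Compute U^T U =
  [21, 4]
  [4, 23],
and U^T v = (8, 24).
Solve U^T U · c = U^T v for the coefficients: c = (88/467, 472/467). The projection is proj_W(v) = U c.
Check: (v - proj_W(v)) · u_1 = 0  (should be 0).
Check: (v - proj_W(v)) · u_2 = 0  (should be 0).
Result: proj_W(v) = (1592/467, -296/467, 1208/467, 1240/467).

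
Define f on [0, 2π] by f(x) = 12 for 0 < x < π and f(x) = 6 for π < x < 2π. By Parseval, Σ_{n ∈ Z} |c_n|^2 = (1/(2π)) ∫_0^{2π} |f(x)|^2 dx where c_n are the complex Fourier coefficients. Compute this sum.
Σ |c_n|^2 = 90

Parseval equates the L^2 energy of f (normalised by 1/(2π)) with the ℓ^2 sum of its Fourier coefficients: (1/(2π)) ∫_0^{2π} |f|^2 = Σ |c_n|^2.
Compute the left side: (1/(2π)) [∫_0^π 12^2 dx + ∫_π^{2π} 6^2 dx] = (1/(2π)) · (144π + 36π) = (144 + 36)/2 = 90.
So Σ_{n ∈ Z} |c_n|^2 = 90.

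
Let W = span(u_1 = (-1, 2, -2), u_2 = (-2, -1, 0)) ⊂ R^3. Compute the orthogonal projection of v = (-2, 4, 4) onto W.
proj_W(v) = (-2/9, 4/9, -4/9)

Set up U = [u_1 | ... | u_2] ∈ R^(3×2). The projector onto W = col(U) is P = U (U^T U)^(-1) U^T.
Compute U^T U =
  [9, 0]
  [0, 5],
and U^T v = (2, 0).
Solve U^T U · c = U^T v for the coefficients: c = (2/9, 0). The projection is proj_W(v) = U c.
Check: (v - proj_W(v)) · u_1 = 0  (should be 0).
Check: (v - proj_W(v)) · u_2 = 0  (should be 0).
Result: proj_W(v) = (-2/9, 4/9, -4/9).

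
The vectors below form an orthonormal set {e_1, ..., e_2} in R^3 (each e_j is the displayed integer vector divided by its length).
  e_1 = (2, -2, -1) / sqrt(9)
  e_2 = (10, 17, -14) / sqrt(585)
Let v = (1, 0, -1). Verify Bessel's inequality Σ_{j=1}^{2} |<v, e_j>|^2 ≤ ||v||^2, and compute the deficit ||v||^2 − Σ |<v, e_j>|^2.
Σ |<v, e_j>|^2 = 129/65; ||v||^2 = 2; deficit = 1/65

Write each e_j = u_j / sqrt(<u_j, u_j>) where u_j is the displayed integer vector. Then <v, e_j> = <v, u_j> / sqrt(<u_j, u_j>), so |<v, e_j>|^2 = <v, u_j>^2 / <u_j, u_j>.
Coefficients: <v, e_1> = 3/sqrt(9), <v, e_2> = 24/sqrt(585).
Square and sum: Σ |<v, e_j>|^2 = 129/65.
Compute ||v||^2 = v·v = 2.
Deficit = 2 − 129/65 = 1/65 ≥ 0, confirming Bessel's inequality. (The deficit equals ||v − Σ <v,e_j> e_j||^2, the squared distance from v to span{e_j}.)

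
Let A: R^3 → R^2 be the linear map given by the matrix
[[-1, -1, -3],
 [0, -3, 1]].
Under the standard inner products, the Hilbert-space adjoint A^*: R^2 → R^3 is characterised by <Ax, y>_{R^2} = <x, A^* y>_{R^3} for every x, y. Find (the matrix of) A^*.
A^* = A^T =
[[-1, 0],
 [-1, -3],
 [-3, 1]]

For real matrices with standard dot products, the defining identity <Ax, y> = <x, A^* y> gives (Ax)^T y = x^T (A^*) y, i.e. x^T A^T y = x^T (A^*) y. Since this holds for all x, y, we must have A^* = A^T. Therefore
A^* =
[[-1, 0],
 [-1, -3],
 [-3, 1]].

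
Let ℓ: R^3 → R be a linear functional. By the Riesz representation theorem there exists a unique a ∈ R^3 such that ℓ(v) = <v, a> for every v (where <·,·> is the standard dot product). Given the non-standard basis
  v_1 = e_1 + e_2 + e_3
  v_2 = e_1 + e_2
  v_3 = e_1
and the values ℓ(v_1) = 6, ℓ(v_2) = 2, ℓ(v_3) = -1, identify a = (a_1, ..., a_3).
a = (-1, 3, 4)

Write a = (a_1, ..., a_3) in the standard basis. For each basis vector v_i, ℓ(v_i) = <v_i, a> is a linear equation in the a_j's. Collect the n equations into a matrix system V a = ℓ, where row i of V is v_i (expressed in the standard basis). Since V is invertible (lower-triangular with 1s on the diagonal, up to permutation), solve by back-substitution:
  V =
[[1, 1, 1],
 [1, 1, 0],
 [1, 0, 0]]
  V a = (6, 2, -1)
Solving gives a = (-1, 3, 4).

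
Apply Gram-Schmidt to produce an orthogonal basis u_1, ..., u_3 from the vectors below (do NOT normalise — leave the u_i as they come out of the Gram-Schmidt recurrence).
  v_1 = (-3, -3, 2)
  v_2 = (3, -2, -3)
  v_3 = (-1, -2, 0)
Orthogonal basis:
  u_1 = (-3, -3, 2)
  u_2 = (39/22, -71/22, -24/11)
  u_3 = (-7/31, 21/403, -105/403)

Apply the Gram-Schmidt recurrence
  u_1 = v_1
  u_i = v_i − Σ_{j<i} ((v_i · u_j) / (u_j · u_j)) · u_j.

Step by step this gives:
  u_1 = (-3, -3, 2)
  u_2 = (39/22, -71/22, -24/11)
  u_3 = (-7/31, 21/403, -105/403)

Orthogonality check:
  u_2 · u_1 = 0 (should be 0)
  u_3 · u_1 = 0 (should be 0)
  u_3 · u_2 = 0 (should be 0)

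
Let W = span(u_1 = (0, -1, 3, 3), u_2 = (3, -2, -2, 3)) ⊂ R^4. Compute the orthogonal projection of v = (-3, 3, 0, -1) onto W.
proj_W(v) = (-936/469, 690/469, 426/469, -162/67)

Set up U = [u_1 | ... | u_2] ∈ R^(4×2). The projector onto W = col(U) is P = U (U^T U)^(-1) U^T.
Compute U^T U =
  [19, 5]
  [5, 26],
and U^T v = (-6, -18).
Solve U^T U · c = U^T v for the coefficients: c = (-66/469, -312/469). The projection is proj_W(v) = U c.
Check: (v - proj_W(v)) · u_1 = 0  (should be 0).
Check: (v - proj_W(v)) · u_2 = 0  (should be 0).
Result: proj_W(v) = (-936/469, 690/469, 426/469, -162/67).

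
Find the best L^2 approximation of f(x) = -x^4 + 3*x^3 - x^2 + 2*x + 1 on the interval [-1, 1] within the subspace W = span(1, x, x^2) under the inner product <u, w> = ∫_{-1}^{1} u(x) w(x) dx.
g(x) = -13*x^2/7 + 19*x/5 + 38/35

The best approximation g ∈ W is the orthogonal projection of f onto W. Writing g = a_0 + a_1 x + a_2 x^2, the coefficients solve the normal equations G · a = b where
  G_{ij} = <φ_i, φ_j> and b_i = <f, φ_i>, with φ_0 = 1, φ_1 = x, φ_2 = x^2.
G =
  [2, 0, 2/3]
  [0, 2/3, 0]
  [2/3, 0, 2/5],
b = (14/15, 38/15, -2/105).
Solving gives a_0 = 38/35, a_1 = 19/5, a_2 = -13/7, so
  g(x) = -13*x^2/7 + 19*x/5 + 38/35.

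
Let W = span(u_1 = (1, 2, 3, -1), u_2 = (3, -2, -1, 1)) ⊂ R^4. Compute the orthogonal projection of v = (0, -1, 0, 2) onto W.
proj_W(v) = (2/5, -4/5, -4/5, 2/5)

Set up U = [u_1 | ... | u_2] ∈ R^(4×2). The projector onto W = col(U) is P = U (U^T U)^(-1) U^T.
Compute U^T U =
  [15, -5]
  [-5, 15],
and U^T v = (-4, 4).
Solve U^T U · c = U^T v for the coefficients: c = (-1/5, 1/5). The projection is proj_W(v) = U c.
Check: (v - proj_W(v)) · u_1 = 0  (should be 0).
Check: (v - proj_W(v)) · u_2 = 0  (should be 0).
Result: proj_W(v) = (2/5, -4/5, -4/5, 2/5).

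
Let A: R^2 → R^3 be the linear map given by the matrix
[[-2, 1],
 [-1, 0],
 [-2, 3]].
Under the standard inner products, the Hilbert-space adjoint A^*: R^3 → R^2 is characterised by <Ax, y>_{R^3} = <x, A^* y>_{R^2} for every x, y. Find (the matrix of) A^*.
A^* = A^T =
[[-2, -1, -2],
 [1, 0, 3]]

For real matrices with standard dot products, the defining identity <Ax, y> = <x, A^* y> gives (Ax)^T y = x^T (A^*) y, i.e. x^T A^T y = x^T (A^*) y. Since this holds for all x, y, we must have A^* = A^T. Therefore
A^* =
[[-2, -1, -2],
 [1, 0, 3]].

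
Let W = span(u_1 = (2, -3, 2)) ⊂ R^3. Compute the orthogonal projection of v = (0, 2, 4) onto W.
proj_W(v) = (4/17, -6/17, 4/17)

Set up U = [u_1 | ... | u_1] ∈ R^(3×1). The projector onto W = col(U) is P = U (U^T U)^(-1) U^T.
Compute U^T U =
  [17],
and U^T v = (2).
Solve U^T U · c = U^T v for the coefficients: c = (2/17). The projection is proj_W(v) = U c.
Check: (v - proj_W(v)) · u_1 = 0  (should be 0).
Result: proj_W(v) = (4/17, -6/17, 4/17).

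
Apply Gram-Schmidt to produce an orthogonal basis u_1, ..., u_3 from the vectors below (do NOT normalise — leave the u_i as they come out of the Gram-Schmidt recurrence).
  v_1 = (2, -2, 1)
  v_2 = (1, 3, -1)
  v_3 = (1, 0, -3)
Orthogonal basis:
  u_1 = (2, -2, 1)
  u_2 = (19/9, 17/9, -4/9)
  u_3 = (25/74, -75/74, -100/37)

Apply the Gram-Schmidt recurrence
  u_1 = v_1
  u_i = v_i − Σ_{j<i} ((v_i · u_j) / (u_j · u_j)) · u_j.

Step by step this gives:
  u_1 = (2, -2, 1)
  u_2 = (19/9, 17/9, -4/9)
  u_3 = (25/74, -75/74, -100/37)

Orthogonality check:
  u_2 · u_1 = 0 (should be 0)
  u_3 · u_1 = 0 (should be 0)
  u_3 · u_2 = 0 (should be 0)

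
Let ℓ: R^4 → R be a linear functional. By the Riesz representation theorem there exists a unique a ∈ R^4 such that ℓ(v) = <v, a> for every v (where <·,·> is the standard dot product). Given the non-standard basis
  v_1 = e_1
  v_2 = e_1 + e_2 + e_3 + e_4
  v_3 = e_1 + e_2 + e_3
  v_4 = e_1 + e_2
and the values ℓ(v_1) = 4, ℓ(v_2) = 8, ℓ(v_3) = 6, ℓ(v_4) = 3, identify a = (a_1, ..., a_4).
a = (4, -1, 3, 2)

Write a = (a_1, ..., a_4) in the standard basis. For each basis vector v_i, ℓ(v_i) = <v_i, a> is a linear equation in the a_j's. Collect the n equations into a matrix system V a = ℓ, where row i of V is v_i (expressed in the standard basis). Since V is invertible (lower-triangular with 1s on the diagonal, up to permutation), solve by back-substitution:
  V =
[[1, 0, 0, 0],
 [1, 1, 1, 1],
 [1, 1, 1, 0],
 [1, 1, 0, 0]]
  V a = (4, 8, 6, 3)
Solving gives a = (4, -1, 3, 2).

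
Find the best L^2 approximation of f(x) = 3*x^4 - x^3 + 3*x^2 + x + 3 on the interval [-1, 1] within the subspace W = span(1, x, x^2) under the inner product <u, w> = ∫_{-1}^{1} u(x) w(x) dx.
g(x) = 39*x^2/7 + 2*x/5 + 96/35

The best approximation g ∈ W is the orthogonal projection of f onto W. Writing g = a_0 + a_1 x + a_2 x^2, the coefficients solve the normal equations G · a = b where
  G_{ij} = <φ_i, φ_j> and b_i = <f, φ_i>, with φ_0 = 1, φ_1 = x, φ_2 = x^2.
G =
  [2, 0, 2/3]
  [0, 2/3, 0]
  [2/3, 0, 2/5],
b = (46/5, 4/15, 142/35).
Solving gives a_0 = 96/35, a_1 = 2/5, a_2 = 39/7, so
  g(x) = 39*x^2/7 + 2*x/5 + 96/35.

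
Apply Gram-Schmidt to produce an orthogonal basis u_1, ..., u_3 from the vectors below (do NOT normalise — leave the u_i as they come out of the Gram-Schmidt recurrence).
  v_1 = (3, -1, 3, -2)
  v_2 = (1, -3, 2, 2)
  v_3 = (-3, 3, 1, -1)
Orthogonal basis:
  u_1 = (3, -1, 3, -2)
  u_2 = (-1/23, -61/23, 22/23, 62/23)
  u_3 = (-74/35, 36/35, 88/35, 3/35)

Apply the Gram-Schmidt recurrence
  u_1 = v_1
  u_i = v_i − Σ_{j<i} ((v_i · u_j) / (u_j · u_j)) · u_j.

Step by step this gives:
  u_1 = (3, -1, 3, -2)
  u_2 = (-1/23, -61/23, 22/23, 62/23)
  u_3 = (-74/35, 36/35, 88/35, 3/35)

Orthogonality check:
  u_2 · u_1 = 0 (should be 0)
  u_3 · u_1 = 0 (should be 0)
  u_3 · u_2 = 0 (should be 0)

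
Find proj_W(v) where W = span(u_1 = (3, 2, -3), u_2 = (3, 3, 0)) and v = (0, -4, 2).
proj_W(v) = (-42/19, -34/19, 24/19)

Set up U = [u_1 | ... | u_2] ∈ R^(3×2). The projector onto W = col(U) is P = U (U^T U)^(-1) U^T.
Compute U^T U =
  [22, 15]
  [15, 18],
and U^T v = (-14, -12).
Solve U^T U · c = U^T v for the coefficients: c = (-8/19, -6/19). The projection is proj_W(v) = U c.
Check: (v - proj_W(v)) · u_1 = 0  (should be 0).
Check: (v - proj_W(v)) · u_2 = 0  (should be 0).
Result: proj_W(v) = (-42/19, -34/19, 24/19).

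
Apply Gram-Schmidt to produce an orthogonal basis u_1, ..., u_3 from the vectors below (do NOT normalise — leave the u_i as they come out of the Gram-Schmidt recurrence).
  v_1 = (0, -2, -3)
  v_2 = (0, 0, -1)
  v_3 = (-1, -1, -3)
Orthogonal basis:
  u_1 = (0, -2, -3)
  u_2 = (0, 6/13, -4/13)
  u_3 = (-1, 0, 0)

Apply the Gram-Schmidt recurrence
  u_1 = v_1
  u_i = v_i − Σ_{j<i} ((v_i · u_j) / (u_j · u_j)) · u_j.

Step by step this gives:
  u_1 = (0, -2, -3)
  u_2 = (0, 6/13, -4/13)
  u_3 = (-1, 0, 0)

Orthogonality check:
  u_2 · u_1 = 0 (should be 0)
  u_3 · u_1 = 0 (should be 0)
  u_3 · u_2 = 0 (should be 0)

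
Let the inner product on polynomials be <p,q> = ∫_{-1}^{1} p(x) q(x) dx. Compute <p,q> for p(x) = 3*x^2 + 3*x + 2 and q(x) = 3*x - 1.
<p,q> = 0

Expand the product: p(x)·q(x) = 9*x^3 + 6*x^2 + 3*x - 2.
∫_{-1}^{1} of each monomial x^k gives [2/(k+1) if k even, 0 if k odd]. Integrating term-by-term (or equivalently evaluating the antiderivative F(x) = 9*x^4/4 + 2*x^3 + 3*x^2/2 - 2*x at the endpoints):
  F(1) − F(−1) = 15/4 − (15/4) = 0.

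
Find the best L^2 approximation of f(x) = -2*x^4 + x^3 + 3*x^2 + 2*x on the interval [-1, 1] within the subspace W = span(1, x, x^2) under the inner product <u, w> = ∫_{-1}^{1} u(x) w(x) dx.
g(x) = 9*x^2/7 + 13*x/5 + 6/35

The best approximation g ∈ W is the orthogonal projection of f onto W. Writing g = a_0 + a_1 x + a_2 x^2, the coefficients solve the normal equations G · a = b where
  G_{ij} = <φ_i, φ_j> and b_i = <f, φ_i>, with φ_0 = 1, φ_1 = x, φ_2 = x^2.
G =
  [2, 0, 2/3]
  [0, 2/3, 0]
  [2/3, 0, 2/5],
b = (6/5, 26/15, 22/35).
Solving gives a_0 = 6/35, a_1 = 13/5, a_2 = 9/7, so
  g(x) = 9*x^2/7 + 13*x/5 + 6/35.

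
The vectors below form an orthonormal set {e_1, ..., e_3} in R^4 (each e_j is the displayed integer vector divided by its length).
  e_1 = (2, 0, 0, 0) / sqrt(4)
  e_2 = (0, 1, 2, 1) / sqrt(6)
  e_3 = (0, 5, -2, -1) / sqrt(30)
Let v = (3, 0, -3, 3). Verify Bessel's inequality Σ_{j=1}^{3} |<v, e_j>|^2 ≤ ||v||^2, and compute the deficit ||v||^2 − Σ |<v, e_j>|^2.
Σ |<v, e_j>|^2 = 54/5; ||v||^2 = 27; deficit = 81/5

Write each e_j = u_j / sqrt(<u_j, u_j>) where u_j is the displayed integer vector. Then <v, e_j> = <v, u_j> / sqrt(<u_j, u_j>), so |<v, e_j>|^2 = <v, u_j>^2 / <u_j, u_j>.
Coefficients: <v, e_1> = 6/sqrt(4), <v, e_2> = -3/sqrt(6), <v, e_3> = 3/sqrt(30).
Square and sum: Σ |<v, e_j>|^2 = 54/5.
Compute ||v||^2 = v·v = 27.
Deficit = 27 − 54/5 = 81/5 ≥ 0, confirming Bessel's inequality. (The deficit equals ||v − Σ <v,e_j> e_j||^2, the squared distance from v to span{e_j}.)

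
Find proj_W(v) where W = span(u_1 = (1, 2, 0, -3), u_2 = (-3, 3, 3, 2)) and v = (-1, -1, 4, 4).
proj_W(v) = (-222/85, -21/85, 141/85, 337/85)

Set up U = [u_1 | ... | u_2] ∈ R^(4×2). The projector onto W = col(U) is P = U (U^T U)^(-1) U^T.
Compute U^T U =
  [14, -3]
  [-3, 31],
and U^T v = (-15, 20).
Solve U^T U · c = U^T v for the coefficients: c = (-81/85, 47/85). The projection is proj_W(v) = U c.
Check: (v - proj_W(v)) · u_1 = 0  (should be 0).
Check: (v - proj_W(v)) · u_2 = 0  (should be 0).
Result: proj_W(v) = (-222/85, -21/85, 141/85, 337/85).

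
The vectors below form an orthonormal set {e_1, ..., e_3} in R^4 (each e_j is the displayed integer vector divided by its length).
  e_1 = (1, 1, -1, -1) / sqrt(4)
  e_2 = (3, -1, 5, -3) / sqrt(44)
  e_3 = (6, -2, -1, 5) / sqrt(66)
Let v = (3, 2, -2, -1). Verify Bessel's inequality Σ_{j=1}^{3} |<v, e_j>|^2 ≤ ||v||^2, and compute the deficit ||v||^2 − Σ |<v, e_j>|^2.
Σ |<v, e_j>|^2 = 107/6; ||v||^2 = 18; deficit = 1/6

Write each e_j = u_j / sqrt(<u_j, u_j>) where u_j is the displayed integer vector. Then <v, e_j> = <v, u_j> / sqrt(<u_j, u_j>), so |<v, e_j>|^2 = <v, u_j>^2 / <u_j, u_j>.
Coefficients: <v, e_1> = 8/sqrt(4), <v, e_2> = 0/sqrt(44), <v, e_3> = 11/sqrt(66).
Square and sum: Σ |<v, e_j>|^2 = 107/6.
Compute ||v||^2 = v·v = 18.
Deficit = 18 − 107/6 = 1/6 ≥ 0, confirming Bessel's inequality. (The deficit equals ||v − Σ <v,e_j> e_j||^2, the squared distance from v to span{e_j}.)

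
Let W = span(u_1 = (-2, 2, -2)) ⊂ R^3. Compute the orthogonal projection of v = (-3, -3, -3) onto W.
proj_W(v) = (-1, 1, -1)

Set up U = [u_1 | ... | u_1] ∈ R^(3×1). The projector onto W = col(U) is P = U (U^T U)^(-1) U^T.
Compute U^T U =
  [12],
and U^T v = (6).
Solve U^T U · c = U^T v for the coefficients: c = (1/2). The projection is proj_W(v) = U c.
Check: (v - proj_W(v)) · u_1 = 0  (should be 0).
Result: proj_W(v) = (-1, 1, -1).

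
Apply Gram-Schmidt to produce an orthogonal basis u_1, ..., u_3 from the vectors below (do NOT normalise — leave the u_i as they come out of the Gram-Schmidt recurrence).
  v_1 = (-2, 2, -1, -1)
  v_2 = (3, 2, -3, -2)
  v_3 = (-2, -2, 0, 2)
Orthogonal basis:
  u_1 = (-2, 2, -1, -1)
  u_2 = (18/5, 7/5, -27/10, -17/10)
  u_3 = (-120/251, -214/251, -412/251, 224/251)

Apply the Gram-Schmidt recurrence
  u_1 = v_1
  u_i = v_i − Σ_{j<i} ((v_i · u_j) / (u_j · u_j)) · u_j.

Step by step this gives:
  u_1 = (-2, 2, -1, -1)
  u_2 = (18/5, 7/5, -27/10, -17/10)
  u_3 = (-120/251, -214/251, -412/251, 224/251)

Orthogonality check:
  u_2 · u_1 = 0 (should be 0)
  u_3 · u_1 = 0 (should be 0)
  u_3 · u_2 = 0 (should be 0)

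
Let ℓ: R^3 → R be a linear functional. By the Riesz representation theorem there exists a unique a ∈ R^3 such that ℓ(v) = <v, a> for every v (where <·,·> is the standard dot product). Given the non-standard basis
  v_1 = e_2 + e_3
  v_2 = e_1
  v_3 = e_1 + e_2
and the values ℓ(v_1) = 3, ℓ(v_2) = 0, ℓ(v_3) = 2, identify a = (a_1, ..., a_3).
a = (0, 2, 1)

Write a = (a_1, ..., a_3) in the standard basis. For each basis vector v_i, ℓ(v_i) = <v_i, a> is a linear equation in the a_j's. Collect the n equations into a matrix system V a = ℓ, where row i of V is v_i (expressed in the standard basis). Since V is invertible (lower-triangular with 1s on the diagonal, up to permutation), solve by back-substitution:
  V =
[[0, 1, 1],
 [1, 0, 0],
 [1, 1, 0]]
  V a = (3, 0, 2)
Solving gives a = (0, 2, 1).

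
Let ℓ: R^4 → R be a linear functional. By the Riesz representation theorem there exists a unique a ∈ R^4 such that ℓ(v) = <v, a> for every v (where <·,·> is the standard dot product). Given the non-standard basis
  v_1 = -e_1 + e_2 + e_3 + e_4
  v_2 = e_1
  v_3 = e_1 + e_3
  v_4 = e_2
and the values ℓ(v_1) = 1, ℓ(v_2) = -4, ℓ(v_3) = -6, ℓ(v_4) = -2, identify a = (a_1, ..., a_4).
a = (-4, -2, -2, 1)

Write a = (a_1, ..., a_4) in the standard basis. For each basis vector v_i, ℓ(v_i) = <v_i, a> is a linear equation in the a_j's. Collect the n equations into a matrix system V a = ℓ, where row i of V is v_i (expressed in the standard basis). Since V is invertible (lower-triangular with 1s on the diagonal, up to permutation), solve by back-substitution:
  V =
[[-1, 1, 1, 1],
 [1, 0, 0, 0],
 [1, 0, 1, 0],
 [0, 1, 0, 0]]
  V a = (1, -4, -6, -2)
Solving gives a = (-4, -2, -2, 1).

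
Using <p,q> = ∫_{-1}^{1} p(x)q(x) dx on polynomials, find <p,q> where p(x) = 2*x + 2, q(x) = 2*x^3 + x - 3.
<p,q> = -136/15

Expand the product: p(x)·q(x) = 4*x^4 + 4*x^3 + 2*x^2 - 4*x - 6.
∫_{-1}^{1} of each monomial x^k gives [2/(k+1) if k even, 0 if k odd]. Integrating term-by-term (or equivalently evaluating the antiderivative F(x) = 4*x^5/5 + x^4 + 2*x^3/3 - 2*x^2 - 6*x at the endpoints):
  F(1) − F(−1) = -83/15 − (53/15) = -136/15.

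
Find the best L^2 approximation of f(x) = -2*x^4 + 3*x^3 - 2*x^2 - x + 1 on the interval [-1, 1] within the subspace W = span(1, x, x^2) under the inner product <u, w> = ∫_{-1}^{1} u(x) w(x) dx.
g(x) = -26*x^2/7 + 4*x/5 + 41/35

The best approximation g ∈ W is the orthogonal projection of f onto W. Writing g = a_0 + a_1 x + a_2 x^2, the coefficients solve the normal equations G · a = b where
  G_{ij} = <φ_i, φ_j> and b_i = <f, φ_i>, with φ_0 = 1, φ_1 = x, φ_2 = x^2.
G =
  [2, 0, 2/3]
  [0, 2/3, 0]
  [2/3, 0, 2/5],
b = (-2/15, 8/15, -74/105).
Solving gives a_0 = 41/35, a_1 = 4/5, a_2 = -26/7, so
  g(x) = -26*x^2/7 + 4*x/5 + 41/35.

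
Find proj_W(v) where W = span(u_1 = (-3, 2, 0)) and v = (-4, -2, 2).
proj_W(v) = (-24/13, 16/13, 0)

Set up U = [u_1 | ... | u_1] ∈ R^(3×1). The projector onto W = col(U) is P = U (U^T U)^(-1) U^T.
Compute U^T U =
  [13],
and U^T v = (8).
Solve U^T U · c = U^T v for the coefficients: c = (8/13). The projection is proj_W(v) = U c.
Check: (v - proj_W(v)) · u_1 = 0  (should be 0).
Result: proj_W(v) = (-24/13, 16/13, 0).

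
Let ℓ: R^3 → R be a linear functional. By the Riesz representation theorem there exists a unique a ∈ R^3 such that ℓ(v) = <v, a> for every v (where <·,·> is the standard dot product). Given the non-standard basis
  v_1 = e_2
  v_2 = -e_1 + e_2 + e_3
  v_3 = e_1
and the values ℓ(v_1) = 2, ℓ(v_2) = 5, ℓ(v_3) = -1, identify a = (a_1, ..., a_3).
a = (-1, 2, 2)

Write a = (a_1, ..., a_3) in the standard basis. For each basis vector v_i, ℓ(v_i) = <v_i, a> is a linear equation in the a_j's. Collect the n equations into a matrix system V a = ℓ, where row i of V is v_i (expressed in the standard basis). Since V is invertible (lower-triangular with 1s on the diagonal, up to permutation), solve by back-substitution:
  V =
[[0, 1, 0],
 [-1, 1, 1],
 [1, 0, 0]]
  V a = (2, 5, -1)
Solving gives a = (-1, 2, 2).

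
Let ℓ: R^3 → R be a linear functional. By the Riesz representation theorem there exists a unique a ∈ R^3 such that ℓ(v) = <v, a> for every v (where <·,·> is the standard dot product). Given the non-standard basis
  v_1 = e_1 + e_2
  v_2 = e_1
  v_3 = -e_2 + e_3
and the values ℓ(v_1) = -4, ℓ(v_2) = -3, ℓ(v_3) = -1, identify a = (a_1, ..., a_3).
a = (-3, -1, -2)

Write a = (a_1, ..., a_3) in the standard basis. For each basis vector v_i, ℓ(v_i) = <v_i, a> is a linear equation in the a_j's. Collect the n equations into a matrix system V a = ℓ, where row i of V is v_i (expressed in the standard basis). Since V is invertible (lower-triangular with 1s on the diagonal, up to permutation), solve by back-substitution:
  V =
[[1, 1, 0],
 [1, 0, 0],
 [0, -1, 1]]
  V a = (-4, -3, -1)
Solving gives a = (-3, -1, -2).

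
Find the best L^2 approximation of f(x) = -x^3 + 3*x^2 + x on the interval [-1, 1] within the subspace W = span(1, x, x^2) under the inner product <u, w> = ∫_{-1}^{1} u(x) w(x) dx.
g(x) = 3*x^2 + 2*x/5

The best approximation g ∈ W is the orthogonal projection of f onto W. Writing g = a_0 + a_1 x + a_2 x^2, the coefficients solve the normal equations G · a = b where
  G_{ij} = <φ_i, φ_j> and b_i = <f, φ_i>, with φ_0 = 1, φ_1 = x, φ_2 = x^2.
G =
  [2, 0, 2/3]
  [0, 2/3, 0]
  [2/3, 0, 2/5],
b = (2, 4/15, 6/5).
Solving gives a_0 = 0, a_1 = 2/5, a_2 = 3, so
  g(x) = 3*x^2 + 2*x/5.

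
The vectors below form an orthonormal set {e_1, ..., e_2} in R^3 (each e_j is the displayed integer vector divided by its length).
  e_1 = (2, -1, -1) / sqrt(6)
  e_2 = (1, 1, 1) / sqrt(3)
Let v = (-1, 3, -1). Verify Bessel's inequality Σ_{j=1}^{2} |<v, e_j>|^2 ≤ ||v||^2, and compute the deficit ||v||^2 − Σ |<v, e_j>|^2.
Σ |<v, e_j>|^2 = 3; ||v||^2 = 11; deficit = 8

Write each e_j = u_j / sqrt(<u_j, u_j>) where u_j is the displayed integer vector. Then <v, e_j> = <v, u_j> / sqrt(<u_j, u_j>), so |<v, e_j>|^2 = <v, u_j>^2 / <u_j, u_j>.
Coefficients: <v, e_1> = -4/sqrt(6), <v, e_2> = 1/sqrt(3).
Square and sum: Σ |<v, e_j>|^2 = 3.
Compute ||v||^2 = v·v = 11.
Deficit = 11 − 3 = 8 ≥ 0, confirming Bessel's inequality. (The deficit equals ||v − Σ <v,e_j> e_j||^2, the squared distance from v to span{e_j}.)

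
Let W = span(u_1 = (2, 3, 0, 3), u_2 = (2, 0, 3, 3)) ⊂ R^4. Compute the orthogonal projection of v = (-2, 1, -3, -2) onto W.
proj_W(v) = (-52/35, 31/35, -109/35, -78/35)

Set up U = [u_1 | ... | u_2] ∈ R^(4×2). The projector onto W = col(U) is P = U (U^T U)^(-1) U^T.
Compute U^T U =
  [22, 13]
  [13, 22],
and U^T v = (-7, -19).
Solve U^T U · c = U^T v for the coefficients: c = (31/105, -109/105). The projection is proj_W(v) = U c.
Check: (v - proj_W(v)) · u_1 = 0  (should be 0).
Check: (v - proj_W(v)) · u_2 = 0  (should be 0).
Result: proj_W(v) = (-52/35, 31/35, -109/35, -78/35).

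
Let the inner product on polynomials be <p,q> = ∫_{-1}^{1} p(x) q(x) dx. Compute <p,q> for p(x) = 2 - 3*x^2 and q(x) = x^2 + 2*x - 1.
<p,q> = -28/15

Expand the product: p(x)·q(x) = -3*x^4 - 6*x^3 + 5*x^2 + 4*x - 2.
∫_{-1}^{1} of each monomial x^k gives [2/(k+1) if k even, 0 if k odd]. Integrating term-by-term (or equivalently evaluating the antiderivative F(x) = -3*x^5/5 - 3*x^4/2 + 5*x^3/3 + 2*x^2 - 2*x at the endpoints):
  F(1) − F(−1) = -13/30 − (43/30) = -28/15.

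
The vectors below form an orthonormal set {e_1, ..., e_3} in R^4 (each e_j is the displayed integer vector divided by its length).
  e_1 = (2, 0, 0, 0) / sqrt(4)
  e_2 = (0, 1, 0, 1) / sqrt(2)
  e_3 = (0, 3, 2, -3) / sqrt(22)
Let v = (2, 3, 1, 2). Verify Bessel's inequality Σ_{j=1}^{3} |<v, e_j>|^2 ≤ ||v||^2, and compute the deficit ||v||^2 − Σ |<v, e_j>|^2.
Σ |<v, e_j>|^2 = 194/11; ||v||^2 = 18; deficit = 4/11

Write each e_j = u_j / sqrt(<u_j, u_j>) where u_j is the displayed integer vector. Then <v, e_j> = <v, u_j> / sqrt(<u_j, u_j>), so |<v, e_j>|^2 = <v, u_j>^2 / <u_j, u_j>.
Coefficients: <v, e_1> = 4/sqrt(4), <v, e_2> = 5/sqrt(2), <v, e_3> = 5/sqrt(22).
Square and sum: Σ |<v, e_j>|^2 = 194/11.
Compute ||v||^2 = v·v = 18.
Deficit = 18 − 194/11 = 4/11 ≥ 0, confirming Bessel's inequality. (The deficit equals ||v − Σ <v,e_j> e_j||^2, the squared distance from v to span{e_j}.)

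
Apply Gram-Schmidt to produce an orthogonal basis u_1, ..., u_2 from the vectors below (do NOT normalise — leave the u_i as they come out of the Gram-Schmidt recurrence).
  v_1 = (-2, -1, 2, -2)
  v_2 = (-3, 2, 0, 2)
Orthogonal basis:
  u_1 = (-2, -1, 2, -2)
  u_2 = (-3, 2, 0, 2)

Apply the Gram-Schmidt recurrence
  u_1 = v_1
  u_i = v_i − Σ_{j<i} ((v_i · u_j) / (u_j · u_j)) · u_j.

Step by step this gives:
  u_1 = (-2, -1, 2, -2)
  u_2 = (-3, 2, 0, 2)

Orthogonality check:
  u_2 · u_1 = 0 (should be 0)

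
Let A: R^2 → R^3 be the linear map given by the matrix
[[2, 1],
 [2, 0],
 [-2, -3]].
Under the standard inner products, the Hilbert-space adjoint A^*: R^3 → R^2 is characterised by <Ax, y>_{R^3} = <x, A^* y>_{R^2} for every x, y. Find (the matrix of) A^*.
A^* = A^T =
[[2, 2, -2],
 [1, 0, -3]]

For real matrices with standard dot products, the defining identity <Ax, y> = <x, A^* y> gives (Ax)^T y = x^T (A^*) y, i.e. x^T A^T y = x^T (A^*) y. Since this holds for all x, y, we must have A^* = A^T. Therefore
A^* =
[[2, 2, -2],
 [1, 0, -3]].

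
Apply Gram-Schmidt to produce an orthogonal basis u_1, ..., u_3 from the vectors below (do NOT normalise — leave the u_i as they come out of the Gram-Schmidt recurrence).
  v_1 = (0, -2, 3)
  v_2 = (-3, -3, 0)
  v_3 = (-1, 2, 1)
Orthogonal basis:
  u_1 = (0, -2, 3)
  u_2 = (-3, -27/13, -18/13)
  u_3 = (-3/2, 3/2, 1)

Apply the Gram-Schmidt recurrence
  u_1 = v_1
  u_i = v_i − Σ_{j<i} ((v_i · u_j) / (u_j · u_j)) · u_j.

Step by step this gives:
  u_1 = (0, -2, 3)
  u_2 = (-3, -27/13, -18/13)
  u_3 = (-3/2, 3/2, 1)

Orthogonality check:
  u_2 · u_1 = 0 (should be 0)
  u_3 · u_1 = 0 (should be 0)
  u_3 · u_2 = 0 (should be 0)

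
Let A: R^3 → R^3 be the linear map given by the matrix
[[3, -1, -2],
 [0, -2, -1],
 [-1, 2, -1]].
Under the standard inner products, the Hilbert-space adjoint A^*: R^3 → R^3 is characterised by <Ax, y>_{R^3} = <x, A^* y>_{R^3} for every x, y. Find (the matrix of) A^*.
A^* = A^T =
[[3, 0, -1],
 [-1, -2, 2],
 [-2, -1, -1]]

For real matrices with standard dot products, the defining identity <Ax, y> = <x, A^* y> gives (Ax)^T y = x^T (A^*) y, i.e. x^T A^T y = x^T (A^*) y. Since this holds for all x, y, we must have A^* = A^T. Therefore
A^* =
[[3, 0, -1],
 [-1, -2, 2],
 [-2, -1, -1]].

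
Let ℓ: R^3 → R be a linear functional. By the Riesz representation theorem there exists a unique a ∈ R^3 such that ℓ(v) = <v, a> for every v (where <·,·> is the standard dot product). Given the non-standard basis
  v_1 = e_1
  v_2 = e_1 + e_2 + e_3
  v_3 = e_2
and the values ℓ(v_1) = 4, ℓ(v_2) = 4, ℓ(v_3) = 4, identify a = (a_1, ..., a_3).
a = (4, 4, -4)

Write a = (a_1, ..., a_3) in the standard basis. For each basis vector v_i, ℓ(v_i) = <v_i, a> is a linear equation in the a_j's. Collect the n equations into a matrix system V a = ℓ, where row i of V is v_i (expressed in the standard basis). Since V is invertible (lower-triangular with 1s on the diagonal, up to permutation), solve by back-substitution:
  V =
[[1, 0, 0],
 [1, 1, 1],
 [0, 1, 0]]
  V a = (4, 4, 4)
Solving gives a = (4, 4, -4).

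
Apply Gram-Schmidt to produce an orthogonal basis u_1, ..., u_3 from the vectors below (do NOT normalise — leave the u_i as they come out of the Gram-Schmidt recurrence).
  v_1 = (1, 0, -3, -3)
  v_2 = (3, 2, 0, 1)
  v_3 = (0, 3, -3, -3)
Orthogonal basis:
  u_1 = (1, 0, -3, -3)
  u_2 = (3, 2, 0, 1)
  u_3 = (-423/266, 18/7, -3/19, -99/266)

Apply the Gram-Schmidt recurrence
  u_1 = v_1
  u_i = v_i − Σ_{j<i} ((v_i · u_j) / (u_j · u_j)) · u_j.

Step by step this gives:
  u_1 = (1, 0, -3, -3)
  u_2 = (3, 2, 0, 1)
  u_3 = (-423/266, 18/7, -3/19, -99/266)

Orthogonality check:
  u_2 · u_1 = 0 (should be 0)
  u_3 · u_1 = 0 (should be 0)
  u_3 · u_2 = 0 (should be 0)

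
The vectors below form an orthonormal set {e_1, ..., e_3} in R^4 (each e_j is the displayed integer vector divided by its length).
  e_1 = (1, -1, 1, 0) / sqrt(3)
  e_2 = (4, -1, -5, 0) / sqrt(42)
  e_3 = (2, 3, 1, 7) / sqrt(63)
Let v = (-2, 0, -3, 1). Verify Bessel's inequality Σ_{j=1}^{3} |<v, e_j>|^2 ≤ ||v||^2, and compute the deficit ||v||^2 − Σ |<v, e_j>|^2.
Σ |<v, e_j>|^2 = 19/2; ||v||^2 = 14; deficit = 9/2

Write each e_j = u_j / sqrt(<u_j, u_j>) where u_j is the displayed integer vector. Then <v, e_j> = <v, u_j> / sqrt(<u_j, u_j>), so |<v, e_j>|^2 = <v, u_j>^2 / <u_j, u_j>.
Coefficients: <v, e_1> = -5/sqrt(3), <v, e_2> = 7/sqrt(42), <v, e_3> = 0/sqrt(63).
Square and sum: Σ |<v, e_j>|^2 = 19/2.
Compute ||v||^2 = v·v = 14.
Deficit = 14 − 19/2 = 9/2 ≥ 0, confirming Bessel's inequality. (The deficit equals ||v − Σ <v,e_j> e_j||^2, the squared distance from v to span{e_j}.)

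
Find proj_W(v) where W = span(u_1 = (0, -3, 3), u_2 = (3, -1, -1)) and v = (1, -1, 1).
proj_W(v) = (9/11, -14/11, 8/11)

Set up U = [u_1 | ... | u_2] ∈ R^(3×2). The projector onto W = col(U) is P = U (U^T U)^(-1) U^T.
Compute U^T U =
  [18, 0]
  [0, 11],
and U^T v = (6, 3).
Solve U^T U · c = U^T v for the coefficients: c = (1/3, 3/11). The projection is proj_W(v) = U c.
Check: (v - proj_W(v)) · u_1 = 0  (should be 0).
Check: (v - proj_W(v)) · u_2 = 0  (should be 0).
Result: proj_W(v) = (9/11, -14/11, 8/11).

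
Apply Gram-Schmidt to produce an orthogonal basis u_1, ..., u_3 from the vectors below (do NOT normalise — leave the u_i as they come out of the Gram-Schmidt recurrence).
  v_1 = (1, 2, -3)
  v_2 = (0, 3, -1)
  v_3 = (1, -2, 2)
Orthogonal basis:
  u_1 = (1, 2, -3)
  u_2 = (-9/14, 12/7, 13/14)
  u_3 = (77/59, 11/59, 33/59)

Apply the Gram-Schmidt recurrence
  u_1 = v_1
  u_i = v_i − Σ_{j<i} ((v_i · u_j) / (u_j · u_j)) · u_j.

Step by step this gives:
  u_1 = (1, 2, -3)
  u_2 = (-9/14, 12/7, 13/14)
  u_3 = (77/59, 11/59, 33/59)

Orthogonality check:
  u_2 · u_1 = 0 (should be 0)
  u_3 · u_1 = 0 (should be 0)
  u_3 · u_2 = 0 (should be 0)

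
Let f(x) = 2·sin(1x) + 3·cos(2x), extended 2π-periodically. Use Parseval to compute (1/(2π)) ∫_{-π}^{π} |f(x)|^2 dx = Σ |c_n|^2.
Σ |c_n|^2 = 13/2

Expand |f|^2 and use orthogonality of {sin(nx), cos(mx)} on [-π, π]:
  ∫_{-π}^{π} sin(nx)^2 dx = π, ∫ cos(mx)^2 dx = π, and cross terms integrate to 0.
So ∫_{-π}^{π} f(x)^2 dx = 2^2 · π + 3^2 · π = (4 + 9)π.
Divide by 2π: (4 + 9)/2 = 13/2.
By Parseval, this equals Σ |c_n|^2.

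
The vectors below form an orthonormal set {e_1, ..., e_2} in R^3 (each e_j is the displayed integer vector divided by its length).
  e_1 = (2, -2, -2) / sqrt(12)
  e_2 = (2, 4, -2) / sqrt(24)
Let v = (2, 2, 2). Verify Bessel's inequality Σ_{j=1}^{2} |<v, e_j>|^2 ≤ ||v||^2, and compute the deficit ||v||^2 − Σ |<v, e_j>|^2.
Σ |<v, e_j>|^2 = 4; ||v||^2 = 12; deficit = 8

Write each e_j = u_j / sqrt(<u_j, u_j>) where u_j is the displayed integer vector. Then <v, e_j> = <v, u_j> / sqrt(<u_j, u_j>), so |<v, e_j>|^2 = <v, u_j>^2 / <u_j, u_j>.
Coefficients: <v, e_1> = -4/sqrt(12), <v, e_2> = 8/sqrt(24).
Square and sum: Σ |<v, e_j>|^2 = 4.
Compute ||v||^2 = v·v = 12.
Deficit = 12 − 4 = 8 ≥ 0, confirming Bessel's inequality. (The deficit equals ||v − Σ <v,e_j> e_j||^2, the squared distance from v to span{e_j}.)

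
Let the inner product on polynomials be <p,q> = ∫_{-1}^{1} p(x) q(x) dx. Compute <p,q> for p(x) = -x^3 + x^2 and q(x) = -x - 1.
<p,q> = -4/15

Expand the product: p(x)·q(x) = x^4 - x^2.
∫_{-1}^{1} of each monomial x^k gives [2/(k+1) if k even, 0 if k odd]. Integrating term-by-term (or equivalently evaluating the antiderivative F(x) = x^5/5 - x^3/3 at the endpoints):
  F(1) − F(−1) = -2/15 − (2/15) = -4/15.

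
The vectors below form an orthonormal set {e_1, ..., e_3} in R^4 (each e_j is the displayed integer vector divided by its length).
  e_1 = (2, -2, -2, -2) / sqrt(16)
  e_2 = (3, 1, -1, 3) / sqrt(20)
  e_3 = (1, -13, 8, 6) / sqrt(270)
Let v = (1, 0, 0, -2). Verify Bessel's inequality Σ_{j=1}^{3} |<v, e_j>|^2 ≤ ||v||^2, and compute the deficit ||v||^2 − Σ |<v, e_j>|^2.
Σ |<v, e_j>|^2 = 85/27; ||v||^2 = 5; deficit = 50/27

Write each e_j = u_j / sqrt(<u_j, u_j>) where u_j is the displayed integer vector. Then <v, e_j> = <v, u_j> / sqrt(<u_j, u_j>), so |<v, e_j>|^2 = <v, u_j>^2 / <u_j, u_j>.
Coefficients: <v, e_1> = 6/sqrt(16), <v, e_2> = -3/sqrt(20), <v, e_3> = -11/sqrt(270).
Square and sum: Σ |<v, e_j>|^2 = 85/27.
Compute ||v||^2 = v·v = 5.
Deficit = 5 − 85/27 = 50/27 ≥ 0, confirming Bessel's inequality. (The deficit equals ||v − Σ <v,e_j> e_j||^2, the squared distance from v to span{e_j}.)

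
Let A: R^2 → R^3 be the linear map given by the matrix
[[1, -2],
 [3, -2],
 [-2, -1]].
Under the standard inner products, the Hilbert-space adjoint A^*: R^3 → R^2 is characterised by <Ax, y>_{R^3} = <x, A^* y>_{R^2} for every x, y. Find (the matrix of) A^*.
A^* = A^T =
[[1, 3, -2],
 [-2, -2, -1]]

For real matrices with standard dot products, the defining identity <Ax, y> = <x, A^* y> gives (Ax)^T y = x^T (A^*) y, i.e. x^T A^T y = x^T (A^*) y. Since this holds for all x, y, we must have A^* = A^T. Therefore
A^* =
[[1, 3, -2],
 [-2, -2, -1]].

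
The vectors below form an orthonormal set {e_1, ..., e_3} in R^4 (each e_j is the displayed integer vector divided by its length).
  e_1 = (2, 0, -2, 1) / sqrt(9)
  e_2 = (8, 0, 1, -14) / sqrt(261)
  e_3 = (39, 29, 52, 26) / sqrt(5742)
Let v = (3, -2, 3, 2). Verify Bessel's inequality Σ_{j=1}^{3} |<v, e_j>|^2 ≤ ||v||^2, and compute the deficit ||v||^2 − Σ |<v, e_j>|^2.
Σ |<v, e_j>|^2 = 283/22; ||v||^2 = 26; deficit = 289/22

Write each e_j = u_j / sqrt(<u_j, u_j>) where u_j is the displayed integer vector. Then <v, e_j> = <v, u_j> / sqrt(<u_j, u_j>), so |<v, e_j>|^2 = <v, u_j>^2 / <u_j, u_j>.
Coefficients: <v, e_1> = 2/sqrt(9), <v, e_2> = -1/sqrt(261), <v, e_3> = 267/sqrt(5742).
Square and sum: Σ |<v, e_j>|^2 = 283/22.
Compute ||v||^2 = v·v = 26.
Deficit = 26 − 283/22 = 289/22 ≥ 0, confirming Bessel's inequality. (The deficit equals ||v − Σ <v,e_j> e_j||^2, the squared distance from v to span{e_j}.)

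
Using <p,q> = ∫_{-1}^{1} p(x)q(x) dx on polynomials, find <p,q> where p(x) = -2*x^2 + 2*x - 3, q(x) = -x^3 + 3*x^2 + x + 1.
<p,q> = -76/5

Expand the product: p(x)·q(x) = 2*x^5 - 8*x^4 + 7*x^3 - 9*x^2 - x - 3.
∫_{-1}^{1} of each monomial x^k gives [2/(k+1) if k even, 0 if k odd]. Integrating term-by-term (or equivalently evaluating the antiderivative F(x) = x^6/3 - 8*x^5/5 + 7*x^4/4 - 3*x^3 - x^2/2 - 3*x at the endpoints):
  F(1) − F(−1) = -361/60 − (551/60) = -76/5.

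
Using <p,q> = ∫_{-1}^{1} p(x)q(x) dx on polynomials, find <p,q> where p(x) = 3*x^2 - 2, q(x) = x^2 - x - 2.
<p,q> = 58/15

Expand the product: p(x)·q(x) = 3*x^4 - 3*x^3 - 8*x^2 + 2*x + 4.
∫_{-1}^{1} of each monomial x^k gives [2/(k+1) if k even, 0 if k odd]. Integrating term-by-term (or equivalently evaluating the antiderivative F(x) = 3*x^5/5 - 3*x^4/4 - 8*x^3/3 + x^2 + 4*x at the endpoints):
  F(1) − F(−1) = 131/60 − (-101/60) = 58/15.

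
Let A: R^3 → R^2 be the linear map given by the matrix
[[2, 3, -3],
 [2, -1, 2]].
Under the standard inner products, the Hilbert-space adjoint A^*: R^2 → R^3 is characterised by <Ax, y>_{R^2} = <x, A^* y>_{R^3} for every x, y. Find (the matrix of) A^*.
A^* = A^T =
[[2, 2],
 [3, -1],
 [-3, 2]]

For real matrices with standard dot products, the defining identity <Ax, y> = <x, A^* y> gives (Ax)^T y = x^T (A^*) y, i.e. x^T A^T y = x^T (A^*) y. Since this holds for all x, y, we must have A^* = A^T. Therefore
A^* =
[[2, 2],
 [3, -1],
 [-3, 2]].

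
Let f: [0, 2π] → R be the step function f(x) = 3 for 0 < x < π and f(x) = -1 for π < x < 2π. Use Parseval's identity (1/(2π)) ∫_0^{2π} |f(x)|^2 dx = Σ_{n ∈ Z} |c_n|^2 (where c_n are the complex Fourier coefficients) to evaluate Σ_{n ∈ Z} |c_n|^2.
Σ |c_n|^2 = 5

Parseval equates the L^2 energy of f (normalised by 1/(2π)) with the ℓ^2 sum of its Fourier coefficients: (1/(2π)) ∫_0^{2π} |f|^2 = Σ |c_n|^2.
Compute the left side: (1/(2π)) [∫_0^π 3^2 dx + ∫_π^{2π} (-1)^2 dx] = (1/(2π)) · (9π + 1π) = (9 + 1)/2 = 5.
So Σ_{n ∈ Z} |c_n|^2 = 5.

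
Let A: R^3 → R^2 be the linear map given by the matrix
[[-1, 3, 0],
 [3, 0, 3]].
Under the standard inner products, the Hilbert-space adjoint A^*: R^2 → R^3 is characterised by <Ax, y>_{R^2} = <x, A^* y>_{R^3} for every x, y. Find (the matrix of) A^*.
A^* = A^T =
[[-1, 3],
 [3, 0],
 [0, 3]]

For real matrices with standard dot products, the defining identity <Ax, y> = <x, A^* y> gives (Ax)^T y = x^T (A^*) y, i.e. x^T A^T y = x^T (A^*) y. Since this holds for all x, y, we must have A^* = A^T. Therefore
A^* =
[[-1, 3],
 [3, 0],
 [0, 3]].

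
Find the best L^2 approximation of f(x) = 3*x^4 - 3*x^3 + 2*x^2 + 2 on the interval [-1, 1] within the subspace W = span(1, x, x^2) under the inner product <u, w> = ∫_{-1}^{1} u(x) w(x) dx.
g(x) = 32*x^2/7 - 9*x/5 + 61/35

The best approximation g ∈ W is the orthogonal projection of f onto W. Writing g = a_0 + a_1 x + a_2 x^2, the coefficients solve the normal equations G · a = b where
  G_{ij} = <φ_i, φ_j> and b_i = <f, φ_i>, with φ_0 = 1, φ_1 = x, φ_2 = x^2.
G =
  [2, 0, 2/3]
  [0, 2/3, 0]
  [2/3, 0, 2/5],
b = (98/15, -6/5, 314/105).
Solving gives a_0 = 61/35, a_1 = -9/5, a_2 = 32/7, so
  g(x) = 32*x^2/7 - 9*x/5 + 61/35.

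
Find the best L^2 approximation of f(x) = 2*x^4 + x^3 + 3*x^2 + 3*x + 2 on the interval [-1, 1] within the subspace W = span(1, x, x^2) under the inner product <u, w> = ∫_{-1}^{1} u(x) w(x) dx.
g(x) = 33*x^2/7 + 18*x/5 + 64/35

The best approximation g ∈ W is the orthogonal projection of f onto W. Writing g = a_0 + a_1 x + a_2 x^2, the coefficients solve the normal equations G · a = b where
  G_{ij} = <φ_i, φ_j> and b_i = <f, φ_i>, with φ_0 = 1, φ_1 = x, φ_2 = x^2.
G =
  [2, 0, 2/3]
  [0, 2/3, 0]
  [2/3, 0, 2/5],
b = (34/5, 12/5, 326/105).
Solving gives a_0 = 64/35, a_1 = 18/5, a_2 = 33/7, so
  g(x) = 33*x^2/7 + 18*x/5 + 64/35.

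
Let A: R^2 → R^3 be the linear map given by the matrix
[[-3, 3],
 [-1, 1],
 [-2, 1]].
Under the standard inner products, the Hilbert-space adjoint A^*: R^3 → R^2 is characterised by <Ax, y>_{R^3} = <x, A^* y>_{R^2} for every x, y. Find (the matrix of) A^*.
A^* = A^T =
[[-3, -1, -2],
 [3, 1, 1]]

For real matrices with standard dot products, the defining identity <Ax, y> = <x, A^* y> gives (Ax)^T y = x^T (A^*) y, i.e. x^T A^T y = x^T (A^*) y. Since this holds for all x, y, we must have A^* = A^T. Therefore
A^* =
[[-3, -1, -2],
 [3, 1, 1]].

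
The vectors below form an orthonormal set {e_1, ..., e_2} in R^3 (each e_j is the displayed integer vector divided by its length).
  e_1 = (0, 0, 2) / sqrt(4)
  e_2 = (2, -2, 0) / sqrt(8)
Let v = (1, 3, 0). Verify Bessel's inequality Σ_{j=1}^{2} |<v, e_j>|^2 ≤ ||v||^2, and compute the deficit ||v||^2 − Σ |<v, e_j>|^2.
Σ |<v, e_j>|^2 = 2; ||v||^2 = 10; deficit = 8

Write each e_j = u_j / sqrt(<u_j, u_j>) where u_j is the displayed integer vector. Then <v, e_j> = <v, u_j> / sqrt(<u_j, u_j>), so |<v, e_j>|^2 = <v, u_j>^2 / <u_j, u_j>.
Coefficients: <v, e_1> = 0/sqrt(4), <v, e_2> = -4/sqrt(8).
Square and sum: Σ |<v, e_j>|^2 = 2.
Compute ||v||^2 = v·v = 10.
Deficit = 10 − 2 = 8 ≥ 0, confirming Bessel's inequality. (The deficit equals ||v − Σ <v,e_j> e_j||^2, the squared distance from v to span{e_j}.)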